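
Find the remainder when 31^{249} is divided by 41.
By Fermat: 31^{40} ≡ 1 (mod 41). 249 = 6×40 + 9. So 31^{249} ≡ 31^{9} ≡ 4 (mod 41)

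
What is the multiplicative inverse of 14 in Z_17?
14^(-1) ≡ 11 (mod 17). Verification: 14 × 11 = 154 ≡ 1 (mod 17)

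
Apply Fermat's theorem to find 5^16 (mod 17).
By Fermat's Little Theorem, 5^{16} ≡ 1 (mod 17) since 17 is prime and gcd(5, 17) = 1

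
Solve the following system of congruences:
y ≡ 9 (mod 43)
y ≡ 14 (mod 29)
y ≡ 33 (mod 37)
32001

Using the Chinese Remainder Theorem:
M = product of moduli = 46139
For equation 1: M_1 = 1073, 1073 ≡ 41 (mod 43), inverse of 1073 mod 43 is 21 (check: 41 × 21 = 861 ≡ 1 (mod 43))
For equation 2: M_2 = 1591, 1591 ≡ 25 (mod 29), inverse of 1591 mod 29 is 7 (check: 25 × 7 = 175 ≡ 1 (mod 29))
For equation 3: M_3 = 1247, 1247 ≡ 26 (mod 37), inverse of 1247 mod 37 is 10 (check: 26 × 10 = 260 ≡ 1 (mod 37))
Combine: y ≡ Σ r_i×M_i×(M_i⁻¹ mod m_i) = 9×1073×21 + 14×1591×7 + 33×1247×10 = 202797 + 155918 + 411510 = 770225
770225 mod 46139 = 32001
y ≡ 32001 (mod 46139)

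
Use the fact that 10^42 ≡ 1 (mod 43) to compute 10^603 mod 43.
By Fermat: 10^{42} ≡ 1 (mod 43). 603 ≡ 15 (mod 42). So 10^{603} ≡ 10^{15} ≡ 16 (mod 43)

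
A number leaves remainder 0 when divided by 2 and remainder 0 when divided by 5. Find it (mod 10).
M = 2 × 5 = 10. M₁ = 5, y₁ ≡ 1 (mod 2). M₂ = 2, y₂ ≡ 3 (mod 5). x = 0×5×1 + 0×2×3 ≡ 0 (mod 10)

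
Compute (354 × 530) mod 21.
6

(354 × 530) = 187620
187620 mod 21 = 6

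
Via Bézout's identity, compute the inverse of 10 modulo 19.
Extended GCD: 10(2) + 19(-1) = 1. So 10^(-1) ≡ 2 ≡ 2 (mod 19). Verify: 10 × 2 = 20 ≡ 1 (mod 19)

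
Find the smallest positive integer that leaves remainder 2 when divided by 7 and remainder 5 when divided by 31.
M = 7 × 31 = 217. M₁ = 31, y₁ ≡ 5 (mod 7). M₂ = 7, y₂ ≡ 9 (mod 31). t = 2×31×5 + 5×7×9 ≡ 191 (mod 217). The smallest positive such number is 191.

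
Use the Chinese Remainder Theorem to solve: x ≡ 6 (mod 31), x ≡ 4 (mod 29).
874

Using the Chinese Remainder Theorem:
M = product of moduli = 899
For equation 1: M_1 = 29, 29 ≡ 29 (mod 31), inverse of 29 mod 31 is 15 (check: 29 × 15 = 435 ≡ 1 (mod 31))
For equation 2: M_2 = 31, 31 ≡ 2 (mod 29), inverse of 31 mod 29 is 15 (check: 2 × 15 = 30 ≡ 1 (mod 29))
Combine: x ≡ Σ r_i×M_i×(M_i⁻¹ mod m_i) = 6×29×15 + 4×31×15 = 2610 + 1860 = 4470
4470 mod 899 = 874
x ≡ 874 (mod 899)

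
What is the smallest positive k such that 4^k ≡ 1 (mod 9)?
Powers of 4 mod 9: 4^1≡4, 4^2≡7, 4^3≡1. Order = 3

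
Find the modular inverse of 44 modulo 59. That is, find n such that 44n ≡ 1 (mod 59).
55

Using Extended Euclidean Algorithm:
gcd(44, 59) = 1
Bezout coefficients: 44 × -4 + 59 × 3 = 1
So 44 × -4 ≡ 1 (mod 59)
The inverse is -4 mod 59 = 55
Verification: 44 × 55 = 2420 = 41 × 59 + 1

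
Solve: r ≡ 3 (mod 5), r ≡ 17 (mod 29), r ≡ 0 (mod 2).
M = 5 × 29 × 2 = 290. M₁ = 58, y₁ ≡ 2 (mod 5). M₂ = 10, y₂ ≡ 3 (mod 29). M₃ = 145, y₃ ≡ 1 (mod 2). r = 3×58×2 + 17×10×3 + 0×145×1 ≡ 278 (mod 290)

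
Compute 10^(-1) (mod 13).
10^(-1) ≡ 4 (mod 13). Verification: 10 × 4 = 40 ≡ 1 (mod 13)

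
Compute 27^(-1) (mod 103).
42

Using Extended Euclidean Algorithm:
gcd(27, 103) = 1
Bezout coefficients: 27 × 42 + 103 × -11 = 1
So 27 × 42 ≡ 1 (mod 103)
The inverse is 42 mod 103 = 42
Verification: 27 × 42 = 1134 = 11 × 103 + 1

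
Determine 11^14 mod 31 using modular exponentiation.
Using repeated squaring. 14 = 8 + 4 + 2 (binary 1110). Repeated squaring mod 31: 11^1 ≡ 11; 11^2 ≡ 11² = 121 ≡ 28; 11^4 ≡ 28² = 784 ≡ 9; 11^8 ≡ 9² = 81 ≡ 19. Multiply: 11^14 = 11^8 × 11^4 × 11^2 ≡ 19 × 9 × 28 (mod 31): 19 × 9 = 171 ≡ 16; 16 × 28 = 448 ≡ 14. So 11^14 ≡ 14 (mod 31).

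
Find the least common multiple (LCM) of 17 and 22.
374

First find GCD(17, 22) using the Euclidean algorithm:
17 = 0 × 22 + 17
22 = 1 × 17 + 5
17 = 3 × 5 + 2
5 = 2 × 2 + 1
2 = 2 × 1 + 0
GCD(17, 22) = 1

LCM formula: LCM(a, b) = (a × b) / GCD(a, b)
LCM(17, 22) = (17 × 22) / 1
LCM(17, 22) = 374 / 1
LCM(17, 22) = 374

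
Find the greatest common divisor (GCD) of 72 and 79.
1

Using the Euclidean algorithm:
72 = 0 × 79 + 72
79 = 1 × 72 + 7
72 = 10 × 7 + 2
7 = 3 × 2 + 1
2 = 2 × 1 + 0

GCD(72, 79) = 1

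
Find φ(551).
504

Prime factorization: 551 = 19 × 29
Using the formula φ(n) = n × Π(1 - 1/p) for each prime factor p:
φ(551) = 551 × (1 - 1/19) × (1 - 1/29)
φ(551) = 504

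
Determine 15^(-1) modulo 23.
15^(-1) ≡ 20 (mod 23). Verification: 15 × 20 = 300 ≡ 1 (mod 23)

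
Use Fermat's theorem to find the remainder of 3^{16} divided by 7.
4

By Fermat's Little Theorem, a^(p-1) ≡ 1 (mod p) for prime p and gcd(a, p) = 1
Here p = 7, so 3^6 ≡ 1 (mod 7)
We can reduce the exponent: 16 mod 6 = 4
So 3^16 ≡ 3^4 (mod 7)
Computing: 3^4 mod 7 = 4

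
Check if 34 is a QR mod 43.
By Euler's criterion: 34^{21} ≡ 42 (mod 43). Since this equals -1 (≡ 42), 34 is not a QR.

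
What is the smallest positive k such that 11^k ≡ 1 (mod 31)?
Powers of 11 mod 31: 11^1≡11, 11^2≡28, 11^3≡29, 11^4≡9, 11^5≡6, 11^6≡4, 11^7≡13, 11^8≡19, 11^9≡23, 11^10≡5, 11^11≡24, 11^12≡16, 11^13≡21, 11^14≡14, 11^15≡30, 11^16≡20, 11^17≡3, 11^18≡2, 11^19≡22, 11^20≡25, 11^21≡27, 11^22≡18, 11^23≡12, 11^24≡8, 11^25≡26, 11^26≡7, 11^27≡15, 11^28≡10, 11^29≡17, 11^30≡1. Order = 30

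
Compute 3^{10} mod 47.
17

Using successive squaring:
Binary expansion of 10: 1010
Powers of 3 mod 47 (each is the square of the previous):
  3^1 ≡ 3 (mod 47)
  3^2 ≡ 3² = 9 ≡ 9 (mod 47)
  3^4 ≡ 9² = 81 ≡ 34 (mod 47)
  3^8 ≡ 34² = 1156 ≡ 28 (mod 47)
10 = 8 + 2, so 3^10 = 3^8 × 3^2 ≡ 28 × 9 (mod 47)
Multiplying step by step:
  28 × 9 = 252 ≡ 17 (mod 47)
Result: 3^10 ≡ 17 (mod 47)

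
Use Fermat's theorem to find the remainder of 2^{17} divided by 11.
7

By Fermat's Little Theorem, a^(p-1) ≡ 1 (mod p) for prime p and gcd(a, p) = 1
Here p = 11, so 2^10 ≡ 1 (mod 11)
We can reduce the exponent: 17 mod 10 = 7
So 2^17 ≡ 2^7 (mod 11)
Computing: 2^7 mod 11 = 7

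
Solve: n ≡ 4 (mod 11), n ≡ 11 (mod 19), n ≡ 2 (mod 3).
M = 11 × 19 × 3 = 627. M₁ = 57, y₁ ≡ 6 (mod 11). M₂ = 33, y₂ ≡ 15 (mod 19). M₃ = 209, y₃ ≡ 2 (mod 3). n = 4×57×6 + 11×33×15 + 2×209×2 ≡ 125 (mod 627)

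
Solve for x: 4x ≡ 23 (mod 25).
12

Since gcd(4, 25) = 1 divides 23, a solution exists.
Multiply both sides by the inverse of 4 mod 25:
  4^(-1) mod 25 = 19
  x ≡ 19 × 23 ≡ 437 ≡ 12 (mod 25)
Verification: 4 × 12 = 48 = 1 × 25 + 23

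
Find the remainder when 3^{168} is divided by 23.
By Fermat: 3^{22} ≡ 1 (mod 23). 168 = 7×22 + 14. So 3^{168} ≡ 3^{14} ≡ 4 (mod 23)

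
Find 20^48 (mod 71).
Using repeated squaring. 48 = 32 + 16 (binary 110000). Repeated squaring mod 71: 20^1 ≡ 20; 20^2 ≡ 20² = 400 ≡ 45; 20^4 ≡ 45² = 2025 ≡ 37; 20^8 ≡ 37² = 1369 ≡ 20; 20^16 ≡ 20² = 400 ≡ 45; 20^32 ≡ 45² = 2025 ≡ 37. Multiply: 20^48 = 20^32 × 20^16 ≡ 37 × 45 (mod 71): 37 × 45 = 1665 ≡ 32. So 20^48 ≡ 32 (mod 71).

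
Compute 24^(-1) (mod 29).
24^(-1) ≡ 23 (mod 29). Verification: 24 × 23 = 552 ≡ 1 (mod 29)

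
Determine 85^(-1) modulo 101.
85^(-1) ≡ 82 (mod 101). Verification: 85 × 82 = 6970 ≡ 1 (mod 101)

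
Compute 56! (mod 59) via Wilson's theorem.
(58)! = (56)! × (57) × (58) ≡ -1 (mod 59). So (56)! ≡ -1 × [(58)(57)]^(-1) ≡ 29 (mod 59)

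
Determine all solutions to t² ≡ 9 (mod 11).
The square roots of 9 mod 11 are 3 and 8. Verify: 3² = 9 ≡ 9 (mod 11)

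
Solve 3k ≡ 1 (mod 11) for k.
4

Using Extended Euclidean Algorithm:
gcd(3, 11) = 1
Bezout coefficients: 3 × 4 + 11 × -1 = 1
So 3 × 4 ≡ 1 (mod 11)
The inverse is 4 mod 11 = 4
Verification: 3 × 4 = 12 = 1 × 11 + 1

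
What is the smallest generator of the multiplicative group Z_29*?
p - 1 = 28 has prime divisors 2, 7. h is a primitive root mod 29 iff h^(28/q) ≢ 1 (mod 29) for each such q.
h = 2: 2^14 ≡ 28, 2^4 ≡ 16 (mod 29); none is 1, so 2 has order 28 and is a primitive root.
The smallest primitive root mod 29 is g = 2.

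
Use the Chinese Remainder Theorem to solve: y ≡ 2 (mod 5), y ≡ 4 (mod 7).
32

Using the Chinese Remainder Theorem:
M = product of moduli = 35
For equation 1: M_1 = 7, 7 ≡ 2 (mod 5), inverse of 7 mod 5 is 3 (check: 2 × 3 = 6 ≡ 1 (mod 5))
For equation 2: M_2 = 5, 5 ≡ 5 (mod 7), inverse of 5 mod 7 is 3 (check: 5 × 3 = 15 ≡ 1 (mod 7))
Combine: y ≡ Σ r_i×M_i×(M_i⁻¹ mod m_i) = 2×7×3 + 4×5×3 = 42 + 60 = 102
102 mod 35 = 32
y ≡ 32 (mod 35)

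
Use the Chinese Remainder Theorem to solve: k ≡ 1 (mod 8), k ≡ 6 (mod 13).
M = 8 × 13 = 104. M₁ = 13, y₁ ≡ 5 (mod 8). M₂ = 8, y₂ ≡ 5 (mod 13). k = 1×13×5 + 6×8×5 ≡ 97 (mod 104)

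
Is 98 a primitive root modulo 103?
No

To verify, check if 98^(102/q) ≢ 1 (mod 103) for each prime divisor q of 102
Divisors of 102 = 102: [1, 2, 3, 6, 17, 34, 51, 102]
  98^(102/17) = 98^6 ≡ 72 (mod 103)
  98^(102/2) = 98^51 ≡ 1 (mod 103)
  98^(102/3) = 98^34 ≡ 56 (mod 103)
Conclusion: 98 is not a primitive root modulo 103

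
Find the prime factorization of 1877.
1877

Divide by primes starting from smallest:
1877 ÷ 1877 = 1

1877 = 1877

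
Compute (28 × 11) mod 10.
8

(28 × 11) = 308
308 mod 10 = 8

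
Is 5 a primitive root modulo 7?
p - 1 = 6 has prime divisors 2, 3. Check 5^(6/q) mod 7 for each: 5^(6/2) = 5^3 ≡ 6, 5^(6/3) = 5^2 ≡ 4 (mod 7). None of these is 1, so 5 has order 6 = φ(7), so it is a primitive root mod 7.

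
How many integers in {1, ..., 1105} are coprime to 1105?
768

Prime factorization: 1105 = 5 × 13 × 17
Using the formula φ(n) = n × Π(1 - 1/p) for each prime factor p:
φ(1105) = 1105 × (1 - 1/5) × (1 - 1/13) × (1 - 1/17)
φ(1105) = 768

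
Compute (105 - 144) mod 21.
3

(105 - 144) = -39
-39 mod 21 = 3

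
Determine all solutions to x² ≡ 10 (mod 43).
The square roots of 10 mod 43 are 15 and 28. Verify: 15² = 225 ≡ 10 (mod 43)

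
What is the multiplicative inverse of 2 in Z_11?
2^(-1) ≡ 6 (mod 11). Verification: 2 × 6 = 12 ≡ 1 (mod 11)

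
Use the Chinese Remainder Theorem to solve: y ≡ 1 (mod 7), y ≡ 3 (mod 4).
M = 7 × 4 = 28. M₁ = 4, y₁ ≡ 2 (mod 7). M₂ = 7, y₂ ≡ 3 (mod 4). y = 1×4×2 + 3×7×3 ≡ 15 (mod 28)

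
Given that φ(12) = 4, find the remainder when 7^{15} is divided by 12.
By Euler: 7^{4} ≡ 1 (mod 12) since gcd(7, 12) = 1. 15 = 3×4 + 3. So 7^{15} ≡ 7^{3} ≡ 7 (mod 12)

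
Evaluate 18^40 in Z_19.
Using Fermat: 18^{18} ≡ 1 (mod 19). 40 ≡ 4 (mod 18). So 18^{40} ≡ 18^{4} ≡ 1 (mod 19)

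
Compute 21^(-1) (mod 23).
21^(-1) ≡ 11 (mod 23). Verification: 21 × 11 = 231 ≡ 1 (mod 23)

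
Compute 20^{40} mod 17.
16

Using successive squaring:
Binary expansion of 40: 101000
Powers of 20 mod 17 (each is the square of the previous):
  20^1 ≡ 3 (mod 17)
  20^2 ≡ 3² = 9 ≡ 9 (mod 17)
  20^4 ≡ 9² = 81 ≡ 13 (mod 17)
  20^8 ≡ 13² = 169 ≡ 16 (mod 17)
  20^16 ≡ 16² = 256 ≡ 1 (mod 17)
  20^32 ≡ 1² = 1 ≡ 1 (mod 17)
40 = 32 + 8, so 20^40 = 20^32 × 20^8 ≡ 1 × 16 (mod 17)
Multiplying step by step:
  1 × 16 = 16 ≡ 16 (mod 17)
Result: 20^40 ≡ 16 (mod 17)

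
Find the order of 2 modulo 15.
Powers of 2 mod 15: 2^1≡2, 2^2≡4, 2^3≡8, 2^4≡1. Order = 4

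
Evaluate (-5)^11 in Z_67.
Using repeated squaring. (-5) ≡ 62 (mod 67). 11 = 8 + 2 + 1 (binary 1011). Repeated squaring mod 67: 62^1 ≡ 62; 62^2 ≡ 62² = 3844 ≡ 25; 62^4 ≡ 25² = 625 ≡ 22; 62^8 ≡ 22² = 484 ≡ 15. Multiply: (-5)^11 ≡ 62^8 × 62^2 × 62^1 ≡ 15 × 25 × 62 (mod 67): 15 × 25 = 375 ≡ 40; 40 × 62 = 2480 ≡ 1. So (-5)^11 ≡ 1 (mod 67).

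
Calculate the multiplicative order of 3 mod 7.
Powers of 3 mod 7: 3^1≡3, 3^2≡2, 3^3≡6, 3^4≡4, 3^5≡5, 3^6≡1. Order = 6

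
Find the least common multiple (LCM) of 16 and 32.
32

First find GCD(16, 32) using the Euclidean algorithm:
16 = 0 × 32 + 16
32 = 2 × 16 + 0
GCD(16, 32) = 16

LCM formula: LCM(a, b) = (a × b) / GCD(a, b)
LCM(16, 32) = (16 × 32) / 16
LCM(16, 32) = 512 / 16
LCM(16, 32) = 32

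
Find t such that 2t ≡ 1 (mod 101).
2^(-1) ≡ 51 (mod 101). Verification: 2 × 51 = 102 ≡ 1 (mod 101)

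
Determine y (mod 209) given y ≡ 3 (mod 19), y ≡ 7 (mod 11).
117

Using the Chinese Remainder Theorem:
M = product of moduli = 209
For equation 1: M_1 = 11, 11 ≡ 11 (mod 19), inverse of 11 mod 19 is 7 (check: 11 × 7 = 77 ≡ 1 (mod 19))
For equation 2: M_2 = 19, 19 ≡ 8 (mod 11), inverse of 19 mod 11 is 7 (check: 8 × 7 = 56 ≡ 1 (mod 11))
Combine: y ≡ Σ r_i×M_i×(M_i⁻¹ mod m_i) = 3×11×7 + 7×19×7 = 231 + 931 = 1162
1162 mod 209 = 117
y ≡ 117 (mod 209)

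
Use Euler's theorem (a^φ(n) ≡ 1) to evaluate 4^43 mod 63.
By Euler: 4^{36} ≡ 1 (mod 63) since gcd(4, 63) = 1. 43 = 1×36 + 7. So 4^{43} ≡ 4^{7} ≡ 4 (mod 63)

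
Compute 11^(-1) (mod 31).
17

Using Extended Euclidean Algorithm:
gcd(11, 31) = 1
Bezout coefficients: 11 × -14 + 31 × 5 = 1
So 11 × -14 ≡ 1 (mod 31)
The inverse is -14 mod 31 = 17
Verification: 11 × 17 = 187 = 6 × 31 + 1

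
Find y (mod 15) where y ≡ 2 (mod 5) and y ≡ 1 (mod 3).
M = 5 × 3 = 15. M₁ = 3, y₁ ≡ 2 (mod 5). M₂ = 5, y₂ ≡ 2 (mod 3). y = 2×3×2 + 1×5×2 ≡ 7 (mod 15)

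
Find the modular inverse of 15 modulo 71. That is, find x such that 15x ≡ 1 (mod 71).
19

Using Extended Euclidean Algorithm:
gcd(15, 71) = 1
Bezout coefficients: 15 × 19 + 71 × -4 = 1
So 15 × 19 ≡ 1 (mod 71)
The inverse is 19 mod 71 = 19
Verification: 15 × 19 = 285 = 4 × 71 + 1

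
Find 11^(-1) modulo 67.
61

Using Extended Euclidean Algorithm:
gcd(11, 67) = 1
Bezout coefficients: 11 × -6 + 67 × 1 = 1
So 11 × -6 ≡ 1 (mod 67)
The inverse is -6 mod 67 = 61
Verification: 11 × 61 = 671 = 10 × 67 + 1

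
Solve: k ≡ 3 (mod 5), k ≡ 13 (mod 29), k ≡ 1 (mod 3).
M = 5 × 29 × 3 = 435. M₁ = 87, y₁ ≡ 3 (mod 5). M₂ = 15, y₂ ≡ 2 (mod 29). M₃ = 145, y₃ ≡ 1 (mod 3). k = 3×87×3 + 13×15×2 + 1×145×1 ≡ 13 (mod 435)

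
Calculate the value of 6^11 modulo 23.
Using repeated squaring. 11 = 8 + 2 + 1 (binary 1011). Repeated squaring mod 23: 6^1 ≡ 6; 6^2 ≡ 6² = 36 ≡ 13; 6^4 ≡ 13² = 169 ≡ 8; 6^8 ≡ 8² = 64 ≡ 18. Multiply: 6^11 = 6^8 × 6^2 × 6^1 ≡ 18 × 13 × 6 (mod 23): 18 × 13 = 234 ≡ 4; 4 × 6 = 24 ≡ 1. So 6^11 ≡ 1 (mod 23).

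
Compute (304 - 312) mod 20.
12

(304 - 312) = -8
-8 mod 20 = 12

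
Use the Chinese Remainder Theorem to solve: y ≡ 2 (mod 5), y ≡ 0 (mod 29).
87

Using the Chinese Remainder Theorem:
M = product of moduli = 145
For equation 1: M_1 = 29, 29 ≡ 4 (mod 5), inverse of 29 mod 5 is 4 (check: 4 × 4 = 16 ≡ 1 (mod 5))
For equation 2: M_2 = 5, 5 ≡ 5 (mod 29), inverse of 5 mod 29 is 6 (check: 5 × 6 = 30 ≡ 1 (mod 29))
Combine: y ≡ Σ r_i×M_i×(M_i⁻¹ mod m_i) = 2×29×4 + 0×5×6 = 232 + 0 = 232
232 mod 145 = 87
y ≡ 87 (mod 145)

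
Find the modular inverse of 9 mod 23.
9^(-1) ≡ 18 (mod 23). Verification: 9 × 18 = 162 ≡ 1 (mod 23)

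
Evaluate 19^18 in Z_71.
Using repeated squaring. 18 = 16 + 2 (binary 10010). Repeated squaring mod 71: 19^1 ≡ 19; 19^2 ≡ 19² = 361 ≡ 6; 19^4 ≡ 6² = 36 ≡ 36; 19^8 ≡ 36² = 1296 ≡ 18; 19^16 ≡ 18² = 324 ≡ 40. Multiply: 19^18 = 19^16 × 19^2 ≡ 40 × 6 (mod 71): 40 × 6 = 240 ≡ 27. So 19^18 ≡ 27 (mod 71).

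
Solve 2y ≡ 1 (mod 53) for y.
2^(-1) ≡ 27 (mod 53). Verification: 2 × 27 = 54 ≡ 1 (mod 53)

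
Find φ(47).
46

Prime factorization: 47 = 47
Using the formula φ(n) = n × Π(1 - 1/p) for each prime factor p:
φ(47) = 47 × (1 - 1/47)
φ(47) = 46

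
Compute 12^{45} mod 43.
8

Using successive squaring:
Binary expansion of 45: 101101
Powers of 12 mod 43 (each is the square of the previous):
  12^1 ≡ 12 (mod 43)
  12^2 ≡ 12² = 144 ≡ 15 (mod 43)
  12^4 ≡ 15² = 225 ≡ 10 (mod 43)
  12^8 ≡ 10² = 100 ≡ 14 (mod 43)
  12^16 ≡ 14² = 196 ≡ 24 (mod 43)
  12^32 ≡ 24² = 576 ≡ 17 (mod 43)
45 = 32 + 8 + 4 + 1, so 12^45 = 12^32 × 12^8 × 12^4 × 12^1 ≡ 17 × 14 × 10 × 12 (mod 43)
Multiplying step by step:
  17 × 14 = 238 ≡ 23 (mod 43)
  23 × 10 = 230 ≡ 15 (mod 43)
  15 × 12 = 180 ≡ 8 (mod 43)
Result: 12^45 ≡ 8 (mod 43)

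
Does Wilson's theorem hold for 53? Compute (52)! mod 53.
(52)! mod 53 = 52. Since this equals -1 (mod 53), Wilson confirms 53 is prime.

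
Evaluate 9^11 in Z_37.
Using repeated squaring. 11 = 8 + 2 + 1 (binary 1011). Repeated squaring mod 37: 9^1 ≡ 9; 9^2 ≡ 9² = 81 ≡ 7; 9^4 ≡ 7² = 49 ≡ 12; 9^8 ≡ 12² = 144 ≡ 33. Multiply: 9^11 = 9^8 × 9^2 × 9^1 ≡ 33 × 7 × 9 (mod 37): 33 × 7 = 231 ≡ 9; 9 × 9 = 81 ≡ 7. So 9^11 ≡ 7 (mod 37).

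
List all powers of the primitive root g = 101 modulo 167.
g^1, g^2, ..., g^{166} mod 167: {101, 14, 78, 29, 90, 72, 91, 6, 105, 84, 134, 7, 39, 98, 45, 36, 129, 3, 136, 42, 67, 87, 103, 49, 106, 18, 148, 85, 68, 21, 117, 127, 135, 108, 53, 9, 74, 126, 34, 94, 142, 147, 151, 54, 110, 88, 37, 63, 17, 47, 71, 157, 159, 27, 55, 44, 102, 115, 92, 107, 119, 162, 163, 97, 111, 22, 51, 141, 46, 137, 143, 81, 165, 132, 139, 11, 109, 154, 23, 152, 155, 124, 166, 66, 153, 89, 138, 77, 95, 76, 161, 62, 83, 33, 160, 128, 69, 122, 131, 38, 164, 31, 125, 100, 80, 64, 118, 61, 149, 19, 82, 99, 146, 50, 40, 32, 59, 114, 158, 93, 41, 133, 73, 25, 20, 16, 113, 57, 79, 130, 104, 150, 120, 96, 10, 8, 140, 112, 123, 65, 52, 75, 60, 48, 5, 4, 70, 56, 145, 116, 26, 121, 30, 24, 86, 2, 35, 28, 156, 58, 13, 144, 15, 12, 43, 1}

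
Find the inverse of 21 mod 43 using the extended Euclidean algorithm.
Extended GCD: 21(-2) + 43(1) = 1. So 21^(-1) ≡ 41 ≡ 41 (mod 43). Verify: 21 × 41 = 861 ≡ 1 (mod 43)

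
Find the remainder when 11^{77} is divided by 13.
By Fermat: 11^{12} ≡ 1 (mod 13). 77 = 6×12 + 5. So 11^{77} ≡ 11^{5} ≡ 7 (mod 13)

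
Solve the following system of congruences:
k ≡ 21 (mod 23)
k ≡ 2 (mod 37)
113

Using the Chinese Remainder Theorem:
M = product of moduli = 851
For equation 1: M_1 = 37, 37 ≡ 14 (mod 23), inverse of 37 mod 23 is 5 (check: 14 × 5 = 70 ≡ 1 (mod 23))
For equation 2: M_2 = 23, 23 ≡ 23 (mod 37), inverse of 23 mod 37 is 29 (check: 23 × 29 = 667 ≡ 1 (mod 37))
Combine: k ≡ Σ r_i×M_i×(M_i⁻¹ mod m_i) = 21×37×5 + 2×23×29 = 3885 + 1334 = 5219
5219 mod 851 = 113
k ≡ 113 (mod 851)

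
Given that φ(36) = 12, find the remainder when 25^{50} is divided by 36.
By Euler: 25^{12} ≡ 1 (mod 36) since gcd(25, 36) = 1. 50 = 4×12 + 2. So 25^{50} ≡ 25^{2} ≡ 13 (mod 36)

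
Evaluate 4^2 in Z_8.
2 = 2 (binary 10). Repeated squaring mod 8: 4^1 ≡ 4; 4^2 ≡ 4² = 16 ≡ 0. So 4^2 ≡ 0 (mod 8).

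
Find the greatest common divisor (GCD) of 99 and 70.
1

Using the Euclidean algorithm:
99 = 1 × 70 + 29
70 = 2 × 29 + 12
29 = 2 × 12 + 5
12 = 2 × 5 + 2
5 = 2 × 2 + 1
2 = 2 × 1 + 0

GCD(99, 70) = 1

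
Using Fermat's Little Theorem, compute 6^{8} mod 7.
1

By Fermat's Little Theorem, a^(p-1) ≡ 1 (mod p) for prime p and gcd(a, p) = 1
Here p = 7, so 6^6 ≡ 1 (mod 7)
We can reduce the exponent: 8 mod 6 = 2
So 6^8 ≡ 6^2 (mod 7)
Computing: 6^2 mod 7 = 1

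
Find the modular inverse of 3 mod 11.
3^(-1) ≡ 4 (mod 11). Verification: 3 × 4 = 12 ≡ 1 (mod 11)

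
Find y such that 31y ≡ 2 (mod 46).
6

Since gcd(31, 46) = 1 divides 2, a solution exists.
Multiply both sides by the inverse of 31 mod 46:
  31^(-1) mod 46 = 3
  x ≡ 3 × 2 ≡ 6 ≡ 6 (mod 46)
Verification: 31 × 6 = 186 = 4 × 46 + 2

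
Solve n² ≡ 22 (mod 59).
The square roots of 22 mod 59 are 9 and 50. Verify: 9² = 81 ≡ 22 (mod 59)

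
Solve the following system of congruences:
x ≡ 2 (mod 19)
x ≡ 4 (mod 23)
211

Using the Chinese Remainder Theorem:
M = product of moduli = 437
For equation 1: M_1 = 23, 23 ≡ 4 (mod 19), inverse of 23 mod 19 is 5 (check: 4 × 5 = 20 ≡ 1 (mod 19))
For equation 2: M_2 = 19, 19 ≡ 19 (mod 23), inverse of 19 mod 23 is 17 (check: 19 × 17 = 323 ≡ 1 (mod 23))
Combine: x ≡ Σ r_i×M_i×(M_i⁻¹ mod m_i) = 2×23×5 + 4×19×17 = 230 + 1292 = 1522
1522 mod 437 = 211
x ≡ 211 (mod 437)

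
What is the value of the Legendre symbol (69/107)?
(69/107) = 69^{53} mod 107 = 1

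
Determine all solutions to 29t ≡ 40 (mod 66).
56

Since gcd(29, 66) = 1 divides 40, a solution exists.
Multiply both sides by the inverse of 29 mod 66:
  29^(-1) mod 66 = 41
  x ≡ 41 × 40 ≡ 1640 ≡ 56 (mod 66)
Verification: 29 × 56 = 1624 = 24 × 66 + 40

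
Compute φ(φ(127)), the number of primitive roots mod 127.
Number of primitive roots mod 127 = φ(126) = 36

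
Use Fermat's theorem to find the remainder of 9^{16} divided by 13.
9

By Fermat's Little Theorem, a^(p-1) ≡ 1 (mod p) for prime p and gcd(a, p) = 1
Here p = 13, so 9^12 ≡ 1 (mod 13)
We can reduce the exponent: 16 mod 12 = 4
So 9^16 ≡ 9^4 (mod 13)
Computing: 9^4 mod 13 = 9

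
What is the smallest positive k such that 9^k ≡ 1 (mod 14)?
Powers of 9 mod 14: 9^1≡9, 9^2≡11, 9^3≡1. Order = 3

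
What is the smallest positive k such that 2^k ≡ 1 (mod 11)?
Powers of 2 mod 11: 2^1≡2, 2^2≡4, 2^3≡8, 2^4≡5, 2^5≡10, 2^6≡9, 2^7≡7, 2^8≡3, 2^9≡6, 2^10≡1. Order = 10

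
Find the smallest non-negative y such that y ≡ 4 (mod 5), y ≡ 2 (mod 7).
9

Using the Chinese Remainder Theorem:
M = product of moduli = 35
For equation 1: M_1 = 7, 7 ≡ 2 (mod 5), inverse of 7 mod 5 is 3 (check: 2 × 3 = 6 ≡ 1 (mod 5))
For equation 2: M_2 = 5, 5 ≡ 5 (mod 7), inverse of 5 mod 7 is 3 (check: 5 × 3 = 15 ≡ 1 (mod 7))
Combine: y ≡ Σ r_i×M_i×(M_i⁻¹ mod m_i) = 4×7×3 + 2×5×3 = 84 + 30 = 114
114 mod 35 = 9
y ≡ 9 (mod 35)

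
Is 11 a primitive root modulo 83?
No

To verify, check if 11^(82/q) ≢ 1 (mod 83) for each prime divisor q of 82
Divisors of 82 = 82: [1, 2, 41, 82]
  11^(82/41) = 11^2 ≡ 38 (mod 83)
  11^(82/2) = 11^41 ≡ 1 (mod 83)
Conclusion: 11 is not a primitive root modulo 83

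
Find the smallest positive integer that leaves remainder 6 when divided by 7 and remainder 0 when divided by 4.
M = 7 × 4 = 28. M₁ = 4, y₁ ≡ 2 (mod 7). M₂ = 7, y₂ ≡ 3 (mod 4). r = 6×4×2 + 0×7×3 ≡ 20 (mod 28). The smallest positive such number is 20.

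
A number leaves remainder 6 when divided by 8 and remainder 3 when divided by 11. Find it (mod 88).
M = 8 × 11 = 88. M₁ = 11, y₁ ≡ 3 (mod 8). M₂ = 8, y₂ ≡ 7 (mod 11). y = 6×11×3 + 3×8×7 ≡ 14 (mod 88)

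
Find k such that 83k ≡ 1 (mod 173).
83^(-1) ≡ 148 (mod 173). Verification: 83 × 148 = 12284 ≡ 1 (mod 173)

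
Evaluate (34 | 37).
(34/37) = 34^{18} mod 37 = 1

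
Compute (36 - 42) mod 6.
0

(36 - 42) = -6
-6 mod 6 = 0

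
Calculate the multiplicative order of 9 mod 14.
Powers of 9 mod 14: 9^1≡9, 9^2≡11, 9^3≡1. Order = 3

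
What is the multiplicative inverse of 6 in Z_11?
2

Using Extended Euclidean Algorithm:
gcd(6, 11) = 1
Bezout coefficients: 6 × 2 + 11 × -1 = 1
So 6 × 2 ≡ 1 (mod 11)
The inverse is 2 mod 11 = 2
Verification: 6 × 2 = 12 = 1 × 11 + 1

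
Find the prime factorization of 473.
11 × 43

Divide by primes starting from smallest:
473 ÷ 11 = 43
43 ÷ 43 = 1

473 = 11 × 43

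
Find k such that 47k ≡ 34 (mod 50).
22

Since gcd(47, 50) = 1 divides 34, a solution exists.
Multiply both sides by the inverse of 47 mod 50:
  47^(-1) mod 50 = 33
  x ≡ 33 × 34 ≡ 1122 ≡ 22 (mod 50)
Verification: 47 × 22 = 1034 = 20 × 50 + 34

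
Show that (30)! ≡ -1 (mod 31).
(30)! mod 31 = 30. Since this equals -1 (mod 31), Wilson confirms 31 is prime.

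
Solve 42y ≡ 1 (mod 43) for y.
42^(-1) ≡ 42 (mod 43). Verification: 42 × 42 = 1764 ≡ 1 (mod 43)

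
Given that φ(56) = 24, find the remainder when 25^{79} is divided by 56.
By Euler: 25^{24} ≡ 1 (mod 56) since gcd(25, 56) = 1. 79 = 3×24 + 7. So 25^{79} ≡ 25^{7} ≡ 25 (mod 56)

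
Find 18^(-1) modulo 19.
18

Using Extended Euclidean Algorithm:
gcd(18, 19) = 1
Bezout coefficients: 18 × -1 + 19 × 1 = 1
So 18 × -1 ≡ 1 (mod 19)
The inverse is -1 mod 19 = 18
Verification: 18 × 18 = 324 = 17 × 19 + 1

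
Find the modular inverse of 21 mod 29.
21^(-1) ≡ 18 (mod 29). Verification: 21 × 18 = 378 ≡ 1 (mod 29)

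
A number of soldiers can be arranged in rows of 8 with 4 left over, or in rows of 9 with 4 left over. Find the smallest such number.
M = 8 × 9 = 72. M₁ = 9, y₁ ≡ 1 (mod 8). M₂ = 8, y₂ ≡ 8 (mod 9). r = 4×9×1 + 4×8×8 ≡ 4 (mod 72). The smallest positive such number is 4.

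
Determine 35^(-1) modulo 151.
35^(-1) ≡ 82 (mod 151). Verification: 35 × 82 = 2870 ≡ 1 (mod 151)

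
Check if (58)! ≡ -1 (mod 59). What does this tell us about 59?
(58)! mod 59 = 58. Since this equals -1 (mod 59), Wilson confirms 59 is prime.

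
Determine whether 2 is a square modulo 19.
By Euler's criterion: 2^{9} ≡ 18 (mod 19). Since this equals -1 (≡ 18), 2 is not a QR.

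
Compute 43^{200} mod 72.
49

Using successive squaring:
Binary expansion of 200: 11001000
Powers of 43 mod 72 (each is the square of the previous):
  43^1 ≡ 43 (mod 72)
  43^2 ≡ 43² = 1849 ≡ 49 (mod 72)
  43^4 ≡ 49² = 2401 ≡ 25 (mod 72)
  43^8 ≡ 25² = 625 ≡ 49 (mod 72)
  43^16 ≡ 49² = 2401 ≡ 25 (mod 72)
  43^32 ≡ 25² = 625 ≡ 49 (mod 72)
  43^64 ≡ 49² = 2401 ≡ 25 (mod 72)
  43^128 ≡ 25² = 625 ≡ 49 (mod 72)
200 = 128 + 64 + 8, so 43^200 = 43^128 × 43^64 × 43^8 ≡ 49 × 25 × 49 (mod 72)
Multiplying step by step:
  49 × 25 = 1225 ≡ 1 (mod 72)
  1 × 49 = 49 ≡ 49 (mod 72)
Result: 43^200 ≡ 49 (mod 72)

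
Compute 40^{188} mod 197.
190

Using successive squaring:
Binary expansion of 188: 10111100
Powers of 40 mod 197 (each is the square of the previous):
  40^1 ≡ 40 (mod 197)
  40^2 ≡ 40² = 1600 ≡ 24 (mod 197)
  40^4 ≡ 24² = 576 ≡ 182 (mod 197)
  40^8 ≡ 182² = 33124 ≡ 28 (mod 197)
  40^16 ≡ 28² = 784 ≡ 193 (mod 197)
  40^32 ≡ 193² = 37249 ≡ 16 (mod 197)
  40^64 ≡ 16² = 256 ≡ 59 (mod 197)
  40^128 ≡ 59² = 3481 ≡ 132 (mod 197)
188 = 128 + 32 + 16 + 8 + 4, so 40^188 = 40^128 × 40^32 × 40^16 × 40^8 × 40^4 ≡ 132 × 16 × 193 × 28 × 182 (mod 197)
Multiplying step by step:
  132 × 16 = 2112 ≡ 142 (mod 197)
  142 × 193 = 27406 ≡ 23 (mod 197)
  23 × 28 = 644 ≡ 53 (mod 197)
  53 × 182 = 9646 ≡ 190 (mod 197)
Result: 40^188 ≡ 190 (mod 197)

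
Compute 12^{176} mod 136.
120

Using successive squaring:
Binary expansion of 176: 10110000
Powers of 12 mod 136 (each is the square of the previous):
  12^1 ≡ 12 (mod 136)
  12^2 ≡ 12² = 144 ≡ 8 (mod 136)
  12^4 ≡ 8² = 64 ≡ 64 (mod 136)
  12^8 ≡ 64² = 4096 ≡ 16 (mod 136)
  12^16 ≡ 16² = 256 ≡ 120 (mod 136)
  12^32 ≡ 120² = 14400 ≡ 120 (mod 136)
  12^64 ≡ 120² = 14400 ≡ 120 (mod 136)
  12^128 ≡ 120² = 14400 ≡ 120 (mod 136)
176 = 128 + 32 + 16, so 12^176 = 12^128 × 12^32 × 12^16 ≡ 120 × 120 × 120 (mod 136)
Multiplying step by step:
  120 × 120 = 14400 ≡ 120 (mod 136)
  120 × 120 = 14400 ≡ 120 (mod 136)
Result: 12^176 ≡ 120 (mod 136)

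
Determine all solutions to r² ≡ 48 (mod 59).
The square roots of 48 mod 59 are 15 and 44. Verify: 15² = 225 ≡ 48 (mod 59)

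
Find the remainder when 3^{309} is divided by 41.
By Fermat: 3^{40} ≡ 1 (mod 41). 309 = 7×40 + 29. So 3^{309} ≡ 3^{29} ≡ 38 (mod 41)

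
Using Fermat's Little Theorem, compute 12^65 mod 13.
By Fermat: 12^{12} ≡ 1 (mod 13). 65 = 5×12 + 5. So 12^{65} ≡ 12^{5} ≡ 12 (mod 13)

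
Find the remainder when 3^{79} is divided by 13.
By Fermat: 3^{12} ≡ 1 (mod 13). 79 = 6×12 + 7. So 3^{79} ≡ 3^{7} ≡ 3 (mod 13)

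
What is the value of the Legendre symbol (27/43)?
(27/43) = 27^{21} mod 43 = -1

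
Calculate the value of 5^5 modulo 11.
5 = 4 + 1 (binary 101). Repeated squaring mod 11: 5^1 ≡ 5; 5^2 ≡ 5² = 25 ≡ 3; 5^4 ≡ 3² = 9 ≡ 9. Multiply: 5^5 = 5^4 × 5^1 ≡ 9 × 5 (mod 11): 9 × 5 = 45 ≡ 1. So 5^5 ≡ 1 (mod 11).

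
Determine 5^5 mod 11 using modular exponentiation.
5 = 4 + 1 (binary 101). Repeated squaring mod 11: 5^1 ≡ 5; 5^2 ≡ 5² = 25 ≡ 3; 5^4 ≡ 3² = 9 ≡ 9. Multiply: 5^5 = 5^4 × 5^1 ≡ 9 × 5 (mod 11): 9 × 5 = 45 ≡ 1. So 5^5 ≡ 1 (mod 11).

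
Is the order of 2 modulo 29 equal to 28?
Yes, ord_29(2) = 28.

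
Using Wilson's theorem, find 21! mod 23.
(22)! = (21)! × (22) ≡ -1 (mod 23). So (21)! ≡ -1 × (22)^(-1) ≡ (-1)×(-1) = 1 (mod 23)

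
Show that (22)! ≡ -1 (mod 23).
(22)! mod 23 = 22. Since this equals -1 (mod 23), Wilson confirms 23 is prime.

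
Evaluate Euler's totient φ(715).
480

Prime factorization: 715 = 5 × 11 × 13
Using the formula φ(n) = n × Π(1 - 1/p) for each prime factor p:
φ(715) = 715 × (1 - 1/5) × (1 - 1/11) × (1 - 1/13)
φ(715) = 480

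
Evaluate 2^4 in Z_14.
4 = 4 (binary 100). Repeated squaring mod 14: 2^1 ≡ 2; 2^2 ≡ 2² = 4 ≡ 4; 2^4 ≡ 4² = 16 ≡ 2. So 2^4 ≡ 2 (mod 14).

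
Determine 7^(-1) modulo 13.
7^(-1) ≡ 2 (mod 13). Verification: 7 × 2 = 14 ≡ 1 (mod 13)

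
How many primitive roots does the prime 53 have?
Number of primitive roots mod 53 = φ(52) = 24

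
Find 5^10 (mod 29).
10 = 8 + 2 (binary 1010). Repeated squaring mod 29: 5^1 ≡ 5; 5^2 ≡ 5² = 25 ≡ 25; 5^4 ≡ 25² = 625 ≡ 16; 5^8 ≡ 16² = 256 ≡ 24. Multiply: 5^10 = 5^8 × 5^2 ≡ 24 × 25 (mod 29): 24 × 25 = 600 ≡ 20. So 5^10 ≡ 20 (mod 29).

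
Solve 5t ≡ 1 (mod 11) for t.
9

Using Extended Euclidean Algorithm:
gcd(5, 11) = 1
Bezout coefficients: 5 × -2 + 11 × 1 = 1
So 5 × -2 ≡ 1 (mod 11)
The inverse is -2 mod 11 = 9
Verification: 5 × 9 = 45 = 4 × 11 + 1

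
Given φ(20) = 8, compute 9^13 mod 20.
By Euler: 9^{8} ≡ 1 (mod 20) since gcd(9, 20) = 1. 13 = 1×8 + 5. So 9^{13} ≡ 9^{5} ≡ 9 (mod 20)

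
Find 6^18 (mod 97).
Using repeated squaring. 18 = 16 + 2 (binary 10010). Repeated squaring mod 97: 6^1 ≡ 6; 6^2 ≡ 6² = 36 ≡ 36; 6^4 ≡ 36² = 1296 ≡ 35; 6^8 ≡ 35² = 1225 ≡ 61; 6^16 ≡ 61² = 3721 ≡ 35. Multiply: 6^18 = 6^16 × 6^2 ≡ 35 × 36 (mod 97): 35 × 36 = 1260 ≡ 96. So 6^18 ≡ 96 (mod 97).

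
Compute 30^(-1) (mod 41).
26

Using Extended Euclidean Algorithm:
gcd(30, 41) = 1
Bezout coefficients: 30 × -15 + 41 × 11 = 1
So 30 × -15 ≡ 1 (mod 41)
The inverse is -15 mod 41 = 26
Verification: 30 × 26 = 780 = 19 × 41 + 1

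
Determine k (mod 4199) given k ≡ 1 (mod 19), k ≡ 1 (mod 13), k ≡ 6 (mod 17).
2471

Using the Chinese Remainder Theorem:
M = product of moduli = 4199
For equation 1: M_1 = 221, 221 ≡ 12 (mod 19), inverse of 221 mod 19 is 8 (check: 12 × 8 = 96 ≡ 1 (mod 19))
For equation 2: M_2 = 323, 323 ≡ 11 (mod 13), inverse of 323 mod 13 is 6 (check: 11 × 6 = 66 ≡ 1 (mod 13))
For equation 3: M_3 = 247, 247 ≡ 9 (mod 17), inverse of 247 mod 17 is 2 (check: 9 × 2 = 18 ≡ 1 (mod 17))
Combine: k ≡ Σ r_i×M_i×(M_i⁻¹ mod m_i) = 1×221×8 + 1×323×6 + 6×247×2 = 1768 + 1938 + 2964 = 6670
6670 mod 4199 = 2471
k ≡ 2471 (mod 4199)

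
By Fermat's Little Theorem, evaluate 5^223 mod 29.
By Fermat: 5^{28} ≡ 1 (mod 29). 223 = 7×28 + 27. So 5^{223} ≡ 5^{27} ≡ 6 (mod 29)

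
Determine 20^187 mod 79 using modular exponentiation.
Using Fermat: 20^{78} ≡ 1 (mod 79). 187 ≡ 31 (mod 78). So 20^{187} ≡ 20^{31} ≡ 45 (mod 79)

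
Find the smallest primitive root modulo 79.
3

A primitive root g modulo p has order p-1 = 78
Prime divisors of 78: [2, 3, 13]
g is a primitive root iff g^(78/q) ≢ 1 (mod 79) for each prime divisor q
Testing small values:
  g = 2: 2^39 ≡ 1, 2^26 ≡ 23, 2^6 ≡ 64 (mod 79) → 2^39 ≡ 1, not primitive root
  g = 3: 3^39 ≡ 78, 3^26 ≡ 23, 3^6 ≡ 18 (mod 79) → none is 1, primitive root!
The smallest primitive root is 3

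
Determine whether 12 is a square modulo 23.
By Euler's criterion: 12^{11} ≡ 1 (mod 23). Since this equals 1, 12 is a QR.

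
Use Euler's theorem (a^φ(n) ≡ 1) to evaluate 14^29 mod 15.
By Euler: 14^{8} ≡ 1 (mod 15) since gcd(14, 15) = 1. 29 = 3×8 + 5. So 14^{29} ≡ 14^{5} ≡ 14 (mod 15)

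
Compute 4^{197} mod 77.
16

Using successive squaring:
Binary expansion of 197: 11000101
Powers of 4 mod 77 (each is the square of the previous):
  4^1 ≡ 4 (mod 77)
  4^2 ≡ 4² = 16 ≡ 16 (mod 77)
  4^4 ≡ 16² = 256 ≡ 25 (mod 77)
  4^8 ≡ 25² = 625 ≡ 9 (mod 77)
  4^16 ≡ 9² = 81 ≡ 4 (mod 77)
  4^32 ≡ 4² = 16 ≡ 16 (mod 77)
  4^64 ≡ 16² = 256 ≡ 25 (mod 77)
  4^128 ≡ 25² = 625 ≡ 9 (mod 77)
197 = 128 + 64 + 4 + 1, so 4^197 = 4^128 × 4^64 × 4^4 × 4^1 ≡ 9 × 25 × 25 × 4 (mod 77)
Multiplying step by step:
  9 × 25 = 225 ≡ 71 (mod 77)
  71 × 25 = 1775 ≡ 4 (mod 77)
  4 × 4 = 16 ≡ 16 (mod 77)
Result: 4^197 ≡ 16 (mod 77)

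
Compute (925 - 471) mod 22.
14

(925 - 471) = 454
454 mod 22 = 14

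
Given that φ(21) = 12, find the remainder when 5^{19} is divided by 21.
By Euler: 5^{12} ≡ 1 (mod 21) since gcd(5, 21) = 1. 19 = 1×12 + 7. So 5^{19} ≡ 5^{7} ≡ 5 (mod 21)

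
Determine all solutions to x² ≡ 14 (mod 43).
The square roots of 14 mod 43 are 10 and 33. Verify: 10² = 100 ≡ 14 (mod 43)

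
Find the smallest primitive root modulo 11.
p - 1 = 10 has prime divisors 2, 5. h is a primitive root mod 11 iff h^(10/q) ≢ 1 (mod 11) for each such q.
h = 2: 2^5 ≡ 10, 2^2 ≡ 4 (mod 11); none is 1, so 2 has order 10 and is a primitive root.
The smallest primitive root mod 11 is g = 2.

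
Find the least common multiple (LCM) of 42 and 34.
714

First find GCD(42, 34) using the Euclidean algorithm:
42 = 1 × 34 + 8
34 = 4 × 8 + 2
8 = 4 × 2 + 0
GCD(42, 34) = 2

LCM formula: LCM(a, b) = (a × b) / GCD(a, b)
LCM(42, 34) = (42 × 34) / 2
LCM(42, 34) = 1428 / 2
LCM(42, 34) = 714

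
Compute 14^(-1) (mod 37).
14^(-1) ≡ 8 (mod 37). Verification: 14 × 8 = 112 ≡ 1 (mod 37)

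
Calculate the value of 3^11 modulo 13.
Using repeated squaring. 11 = 8 + 2 + 1 (binary 1011). Repeated squaring mod 13: 3^1 ≡ 3; 3^2 ≡ 3² = 9 ≡ 9; 3^4 ≡ 9² = 81 ≡ 3; 3^8 ≡ 3² = 9 ≡ 9. Multiply: 3^11 = 3^8 × 3^2 × 3^1 ≡ 9 × 9 × 3 (mod 13): 9 × 9 = 81 ≡ 3; 3 × 3 = 9 ≡ 9. So 3^11 ≡ 9 (mod 13).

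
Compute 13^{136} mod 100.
41

Using successive squaring:
Binary expansion of 136: 10001000
Powers of 13 mod 100 (each is the square of the previous):
  13^1 ≡ 13 (mod 100)
  13^2 ≡ 13² = 169 ≡ 69 (mod 100)
  13^4 ≡ 69² = 4761 ≡ 61 (mod 100)
  13^8 ≡ 61² = 3721 ≡ 21 (mod 100)
  13^16 ≡ 21² = 441 ≡ 41 (mod 100)
  13^32 ≡ 41² = 1681 ≡ 81 (mod 100)
  13^64 ≡ 81² = 6561 ≡ 61 (mod 100)
  13^128 ≡ 61² = 3721 ≡ 21 (mod 100)
136 = 128 + 8, so 13^136 = 13^128 × 13^8 ≡ 21 × 21 (mod 100)
Multiplying step by step:
  21 × 21 = 441 ≡ 41 (mod 100)
Result: 13^136 ≡ 41 (mod 100)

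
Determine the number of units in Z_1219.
1144

Prime factorization: 1219 = 23 × 53
Using the formula φ(n) = n × Π(1 - 1/p) for each prime factor p:
φ(1219) = 1219 × (1 - 1/23) × (1 - 1/53)
φ(1219) = 1144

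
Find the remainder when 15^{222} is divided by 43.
By Fermat: 15^{42} ≡ 1 (mod 43). 222 = 5×42 + 12. So 15^{222} ≡ 15^{12} ≡ 35 (mod 43)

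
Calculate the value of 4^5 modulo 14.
5 = 4 + 1 (binary 101). Repeated squaring mod 14: 4^1 ≡ 4; 4^2 ≡ 4² = 16 ≡ 2; 4^4 ≡ 2² = 4 ≡ 4. Multiply: 4^5 = 4^4 × 4^1 ≡ 4 × 4 (mod 14): 4 × 4 = 16 ≡ 2. So 4^5 ≡ 2 (mod 14).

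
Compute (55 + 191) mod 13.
12

(55 + 191) = 246
246 mod 13 = 12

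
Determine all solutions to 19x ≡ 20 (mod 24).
20

Since gcd(19, 24) = 1 divides 20, a solution exists.
Multiply both sides by the inverse of 19 mod 24:
  19^(-1) mod 24 = 19
  x ≡ 19 × 20 ≡ 380 ≡ 20 (mod 24)
Verification: 19 × 20 = 380 = 15 × 24 + 20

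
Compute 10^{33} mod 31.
8

Using successive squaring:
Binary expansion of 33: 100001
Powers of 10 mod 31 (each is the square of the previous):
  10^1 ≡ 10 (mod 31)
  10^2 ≡ 10² = 100 ≡ 7 (mod 31)
  10^4 ≡ 7² = 49 ≡ 18 (mod 31)
  10^8 ≡ 18² = 324 ≡ 14 (mod 31)
  10^16 ≡ 14² = 196 ≡ 10 (mod 31)
  10^32 ≡ 10² = 100 ≡ 7 (mod 31)
33 = 32 + 1, so 10^33 = 10^32 × 10^1 ≡ 7 × 10 (mod 31)
Multiplying step by step:
  7 × 10 = 70 ≡ 8 (mod 31)
Result: 10^33 ≡ 8 (mod 31)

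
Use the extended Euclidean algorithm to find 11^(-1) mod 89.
Extended GCD: 11(-8) + 89(1) = 1. So 11^(-1) ≡ 81 ≡ 81 (mod 89). Verify: 11 × 81 = 891 ≡ 1 (mod 89)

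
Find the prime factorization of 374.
2 × 11 × 17

Divide by primes starting from smallest:
374 ÷ 2 = 187
187 ÷ 11 = 17
17 ÷ 17 = 1

374 = 2 × 11 × 17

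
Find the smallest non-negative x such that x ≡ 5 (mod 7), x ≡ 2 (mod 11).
68

Using the Chinese Remainder Theorem:
M = product of moduli = 77
For equation 1: M_1 = 11, 11 ≡ 4 (mod 7), inverse of 11 mod 7 is 2 (check: 4 × 2 = 8 ≡ 1 (mod 7))
For equation 2: M_2 = 7, 7 ≡ 7 (mod 11), inverse of 7 mod 11 is 8 (check: 7 × 8 = 56 ≡ 1 (mod 11))
Combine: x ≡ Σ r_i×M_i×(M_i⁻¹ mod m_i) = 5×11×2 + 2×7×8 = 110 + 112 = 222
222 mod 77 = 68
x ≡ 68 (mod 77)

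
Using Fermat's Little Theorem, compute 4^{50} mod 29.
25

By Fermat's Little Theorem, a^(p-1) ≡ 1 (mod p) for prime p and gcd(a, p) = 1
Here p = 29, so 4^28 ≡ 1 (mod 29)
We can reduce the exponent: 50 mod 28 = 22
So 4^50 ≡ 4^22 (mod 29)
Computing: 4^22 mod 29 = 25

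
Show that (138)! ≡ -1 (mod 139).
(138)! mod 139 = 138. Since this equals -1 (mod 139), Wilson confirms 139 is prime.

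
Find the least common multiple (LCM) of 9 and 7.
63

First find GCD(9, 7) using the Euclidean algorithm:
9 = 1 × 7 + 2
7 = 3 × 2 + 1
2 = 2 × 1 + 0
GCD(9, 7) = 1

LCM formula: LCM(a, b) = (a × b) / GCD(a, b)
LCM(9, 7) = (9 × 7) / 1
LCM(9, 7) = 63 / 1
LCM(9, 7) = 63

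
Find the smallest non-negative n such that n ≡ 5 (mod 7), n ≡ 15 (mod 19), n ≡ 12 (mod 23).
2105

Using the Chinese Remainder Theorem:
M = product of moduli = 3059
For equation 1: M_1 = 437, 437 ≡ 3 (mod 7), inverse of 437 mod 7 is 5 (check: 3 × 5 = 15 ≡ 1 (mod 7))
For equation 2: M_2 = 161, 161 ≡ 9 (mod 19), inverse of 161 mod 19 is 17 (check: 9 × 17 = 153 ≡ 1 (mod 19))
For equation 3: M_3 = 133, 133 ≡ 18 (mod 23), inverse of 133 mod 23 is 9 (check: 18 × 9 = 162 ≡ 1 (mod 23))
Combine: n ≡ Σ r_i×M_i×(M_i⁻¹ mod m_i) = 5×437×5 + 15×161×17 + 12×133×9 = 10925 + 41055 + 14364 = 66344
66344 mod 3059 = 2105
n ≡ 2105 (mod 3059)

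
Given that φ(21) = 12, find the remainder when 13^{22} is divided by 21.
By Euler: 13^{12} ≡ 1 (mod 21) since gcd(13, 21) = 1. 22 = 1×12 + 10. So 13^{22} ≡ 13^{10} ≡ 1 (mod 21)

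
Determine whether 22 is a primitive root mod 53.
p - 1 = 52 has prime divisors 2, 13. Check 22^(52/q) mod 53 for each: 22^(52/2) = 22^26 ≡ 52, 22^(52/13) = 22^4 ≡ 49 (mod 53). None of these is 1, so 22 has order 52 = φ(53), so it is a primitive root mod 53.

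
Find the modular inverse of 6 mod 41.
6^(-1) ≡ 7 (mod 41). Verification: 6 × 7 = 42 ≡ 1 (mod 41)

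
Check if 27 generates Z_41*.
p - 1 = 40 has prime divisors 2, 5. Check 27^(40/q) mod 41 for each: 27^(40/2) = 27^20 ≡ 40, 27^(40/5) = 27^8 ≡ 1 (mod 41). Since 27^8 ≡ 1 (mod 41), the order of 27 divides 8 (in fact the order is 8) ≠ 40, so it is not a primitive root.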